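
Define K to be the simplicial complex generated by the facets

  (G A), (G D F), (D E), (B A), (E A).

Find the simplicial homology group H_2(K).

H_2 = 0.

Take the total order A < B < D < E < F < G on the vertex set. Then K (dimension 2) consists of the simplices:

  0-simplices (6): A, B, D, E, F, G
  1-simplices (7): AB, AE, AG, DE, DF, DG, FG
  2-simplices (1): DFG

so the chain groups are C_0 ≅ Z^6, C_1 ≅ Z^7, C_2 ≅ Z^1.

The boundary map ∂_1: C_1 → C_0 is given by ∂[p,q] = [q] − [p].
As a 6×7 matrix over Z this has rank 5, with invariant factors (1,1,1,1,1).

Boundary ∂_2: C_2 → C_1 maps a triangle to the signed sum of its edges. For instance
  ∂DFG = FG − DG + DF.
As a 7×1 matrix over Z this has rank 1, with invariant factors (1).

Now H_k = ker ∂_k / im ∂_{k+1}, so:

  H_2: rank ker ∂_2 − rank ∂_3 = (1 − 1) − 0 = 0, and there is no ∂_3, so H_2 = 0.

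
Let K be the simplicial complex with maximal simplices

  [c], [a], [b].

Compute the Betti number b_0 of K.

b_0 = 3.

Order the vertices as a < b < c. Listing each simplex with vertices in this order, K has dimension 0 with simplices:

  0-simplices (3): a, b, c

giving chain groups C_0 ≅ Z^3.

Computing H_k = (kernel of ∂_k) / (image of ∂_{k+1}):

  H_0: rank C_0 − rank ∂_1 = 3 − 0 = 3, and there is no ∂_1, so H_0 = Z^3.

(K is a triangulation of a set of 3 points.)

Hence the Betti numbers are b_0 = 3.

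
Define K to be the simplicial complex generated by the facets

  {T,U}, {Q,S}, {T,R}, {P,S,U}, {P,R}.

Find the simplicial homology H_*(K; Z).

K has 6 vertices, 7 edges, 1 triangle.
rank ∂_0 = 0, rank ∂_1 = 5 ⇒ b_0 = 6 − 0 − 5 = 1; all invariant factors of ∂_1 are 1 so no torsion. So H_0 ≅ Z.
rank ∂_1 = 5, rank ∂_2 = 1 ⇒ b_1 = 7 − 5 − 1 = 1; all invariant factors of ∂_2 are 1 so no torsion. So H_1 ≅ Z.
rank ∂_2 = 1, rank ∂_3 = 0 ⇒ b_2 = 1 − 1 − 0 = 0. So H_2 ≅ 0.

H_0 ≅ Z,  H_1 ≅ Z,  H_2 = 0.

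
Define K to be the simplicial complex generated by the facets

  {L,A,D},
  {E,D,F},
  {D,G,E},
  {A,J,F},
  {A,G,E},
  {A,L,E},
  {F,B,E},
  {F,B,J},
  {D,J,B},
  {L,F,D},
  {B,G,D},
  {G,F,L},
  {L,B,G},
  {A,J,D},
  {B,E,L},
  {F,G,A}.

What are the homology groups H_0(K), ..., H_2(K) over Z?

H_0 ≅ Z,  H_1 ≅ Z^2,  H_2 ≅ Z.

Order the vertices as A < B < D < E < F < G < J < L. Listing each simplex with vertices in this order, K has dimension 2 with simplices:

  0-simplices (8): A, B, D, E, F, G, J, L
  1-simplices (24): AD, AE, AF, AG, AJ, AL, BD, BE, BF, BG, BJ, BL, DE, DF, DG, DJ, DL, EF, EG, EL, FG, FJ, FL, GL
  2-simplices (16): ADJ, ADL, AEG, AEL, AFG, AFJ, BDG, BDJ, BEF, BEL, BFJ, BGL, DEF, DEG, DFL, FGL

Hence C_0 ≅ Z^8, C_1 ≅ Z^24, C_2 ≅ Z^16.

The boundary map ∂_1: C_1 → C_0 maps an edge to its endpoints' difference, ∂[p,q] = q − p. For instance
  ∂AE = E − A.
The resulting 8×24 matrix has rank 7, and its Smith normal form has invariant factors (1,1,1,1,1,1,1).

∂_2: C_2 → C_1 sends each 2-simplex [p,q,r] to [q,r] − [p,r] + [p,q]. For instance
  ∂ADL = DL − AL + AD,
  ∂AEG = EG − AG + AE.
This gives a 24×16 integer matrix of rank 15; reducing to Smith normal form yields diagonal entries (1,1,1,1,1,1,1,1,1,1,1,1,1,1,1).

Reading off H_k = ker ∂_k / im ∂_{k+1}:

  H_0: rank C_0 − rank ∂_1 = 8 − 7 = 1, and the invariant factors of ∂_1 are all 1, so H_0 ≅ Z.
  H_1: rank ker ∂_1 − rank ∂_2 = (24 − 7) − 15 = 2, and the invariant factors of ∂_2 are all 1, so H_1 ≅ Z^2.
  H_2: rank ker ∂_2 − rank ∂_3 = (16 − 15) − 0 = 1, and there is no ∂_3, so H_2 ≅ Z.

As a check, the Euler characteristic is 8 − 24 + 16 = 0, which agrees with 1 − 2 + 1 = 0.
(K is a triangulation of the torus T^2.)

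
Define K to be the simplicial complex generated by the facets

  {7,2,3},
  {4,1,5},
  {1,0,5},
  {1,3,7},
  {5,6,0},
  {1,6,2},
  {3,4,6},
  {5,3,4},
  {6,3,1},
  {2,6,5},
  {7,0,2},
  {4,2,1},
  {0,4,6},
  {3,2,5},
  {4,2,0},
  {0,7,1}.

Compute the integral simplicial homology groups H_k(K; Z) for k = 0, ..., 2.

H_0 = Z,  H_1 = Z^2,  H_2 = Z.

Order the vertices as 0 < 1 < 2 < 3 < 4 < 5 < 6 < 7. Listing each simplex with vertices in this order, K has dimension 2 with simplices:

  0-simplices (8): [0], [1], [2], [3], [4], [5], [6], [7]
  1-simplices (24): (24 of them)
  2-simplices (16): [0,1,5], [0,1,7], [0,2,4], [0,2,7], [0,4,6], [0,5,6], [1,2,4], [1,2,6], [1,3,6], [1,3,7], [1,4,5], [2,3,5], [2,3,7], [2,5,6], [3,4,5], [3,4,6]

Hence C_0 ≅ Z^8, C_1 ≅ Z^24, C_2 ≅ Z^16.

The boundary map ∂_1: C_1 → C_0 maps an edge to its endpoints' difference, ∂[p,q] = q − p. For instance
  ∂[3,4] = [4] − [3].
As a 8×24 matrix over Z this has rank 7, with invariant factors (1,1,1,1,1,1,1).

Boundary ∂_2: C_2 → C_1 acts by ∂[p,q,r] = [q,r] − [p,r] + [p,q]. For instance
  ∂[2,3,5] = [3,5] − [2,5] + [2,3],
  ∂[1,2,6] = [2,6] − [1,6] + [1,2].
The resulting 24×16 matrix has rank 15, and its Smith normal form has invariant factors (1,1,1,1,1,1,1,1,1,1,1,1,1,1,1).

Now H_k = ker ∂_k / im ∂_{k+1}, so:

  H_0: rank C_0 − rank ∂_1 = 8 − 7 = 1, and the invariant factors of ∂_1 are all 1, so H_0 ≅ Z.
  H_1: rank ker ∂_1 − rank ∂_2 = (24 − 7) − 15 = 2, and the invariant factors of ∂_2 are all 1, so H_1 ≅ Z^2.
  H_2: rank ker ∂_2 − rank ∂_3 = (16 − 15) − 0 = 1, and there is no ∂_3, so H_2 ≅ Z.

(K is a triangulation of the torus T^2.)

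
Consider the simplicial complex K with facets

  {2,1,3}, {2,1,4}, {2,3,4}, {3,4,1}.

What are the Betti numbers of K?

b_0 = 1, b_1 = 0, b_2 = 1.

Fix the vertex order 1 < 2 < 3 < 4 and write every simplex with vertices in increasing order. Then dim K = 2 and the simplices of K are:

  0-simplices (4): [1], [2], [3], [4]
  1-simplices (6): [1,2], [1,3], [1,4], [2,3], [2,4], [3,4]
  2-simplices (4): [1,2,3], [1,2,4], [1,3,4], [2,3,4]

Hence C_0 ≅ Z^4, C_1 ≅ Z^6, C_2 ≅ Z^4.

Boundary ∂_1: C_1 → C_0 is given by ∂[p,q] = [q] − [p]. For instance
  ∂[1,3] = [3] − [1].
The resulting 4×6 matrix has rank 3, and its Smith normal form has invariant factors (1,1,1).

The boundary map ∂_2: C_2 → C_1 maps a triangle to the signed sum of its edges. For instance
  ∂[2,3,4] = [3,4] − [2,4] + [2,3],
  ∂[1,2,3] = [2,3] − [1,3] + [1,2].
The resulting 6×4 matrix has rank 3, and its Smith normal form has invariant factors (1,1,1).

Computing H_k = (kernel of ∂_k) / (image of ∂_{k+1}):

  H_0: rank C_0 − rank ∂_1 = 4 − 3 = 1, and the invariant factors of ∂_1 are all 1, so H_0 ≅ Z.
  H_1: rank ker ∂_1 − rank ∂_2 = (6 − 3) − 3 = 0, and the invariant factors of ∂_2 are all 1, so H_1 ≅ 0.
  H_2: rank ker ∂_2 − rank ∂_3 = (4 − 3) − 0 = 1, and there is no ∂_3, so H_2 ≅ Z.

Hence the Betti numbers are b_0 = 1, b_1 = 0, b_2 = 1.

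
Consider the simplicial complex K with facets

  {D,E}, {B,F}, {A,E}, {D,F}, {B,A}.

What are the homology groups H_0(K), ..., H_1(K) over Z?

H_0 ≅ Z,  H_1 ≅ Z.

We work with the vertex ordering A < B < D < E < F. The simplices of K, each written with vertices in increasing order, are:

  0-simplices (5): A, B, D, E, F
  1-simplices (5): AB, AE, BF, DE, DF

so the chain groups are C_0 ≅ Z^5, C_1 ≅ Z^5.

∂_1: C_1 → C_0 sends each edge [p,q] (with p < q) to q − p. For instance
  ∂AB = B − A.
The resulting 5×5 matrix has rank 4, and its Smith normal form has invariant factors (1,1,1,1).

Reading off H_k = ker ∂_k / im ∂_{k+1}:

  H_0: rank C_0 − rank ∂_1 = 5 − 4 = 1, and the invariant factors of ∂_1 are all 1, so H_0 = Z.
  H_1: rank ker ∂_1 − rank ∂_2 = (5 − 4) − 0 = 1, and there is no ∂_2, so H_1 = Z.

(K is a triangulation of the circle S^1.)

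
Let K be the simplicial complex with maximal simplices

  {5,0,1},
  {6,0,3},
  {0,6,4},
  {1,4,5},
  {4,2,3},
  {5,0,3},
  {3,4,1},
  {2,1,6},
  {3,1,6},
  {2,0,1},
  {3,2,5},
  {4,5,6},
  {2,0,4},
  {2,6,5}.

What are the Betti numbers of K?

Take the total order 0 < 1 < 2 < 3 < 4 < 5 < 6 on the vertex set. Then K (dimension 2) consists of the simplices:

  0-simplices (7): [0], [1], [2], [3], [4], [5], [6]
  1-simplices (21): [0,1], [0,2], [0,3], [0,4], [0,5], [0,6], [1,2], [1,3], [1,4], [1,5], [1,6], [2,3], [2,4], [2,5], [2,6], [3,4], [3,5], [3,6], [4,5], [4,6], [5,6]
  2-simplices (14): [0,1,2], [0,1,5], [0,2,4], [0,3,5], [0,3,6], [0,4,6], [1,2,6], [1,3,4], [1,3,6], [1,4,5], [2,3,4], [2,3,5], [2,5,6], [4,5,6]

giving chain groups C_0 ≅ Z^7, C_1 ≅ Z^21, C_2 ≅ Z^14.

The boundary map ∂_1: C_1 → C_0 maps an edge to its endpoints' difference, ∂[p,q] = q − p. For instance
  ∂[0,6] = [6] − [0].
The 7×21 boundary matrix has rank 6 and Smith normal form diag(1,1,1,1,1,1).

The boundary map ∂_2: C_2 → C_1 maps a triangle to the signed sum of its edges. For instance
  ∂[0,2,4] = [2,4] − [0,4] + [0,2],
  ∂[0,1,5] = [1,5] − [0,5] + [0,1].
As a 21×14 matrix over Z this has rank 13, with invariant factors (1,1,1,1,1,1,1,1,1,1,1,1,1).

Now H_k = ker ∂_k / im ∂_{k+1}, so:

  H_0: rank C_0 − rank ∂_1 = 7 − 6 = 1, and the invariant factors of ∂_1 are all 1, so H_0 = Z.
  H_1: rank ker ∂_1 − rank ∂_2 = (21 − 6) − 13 = 2, and the invariant factors of ∂_2 are all 1, so H_1 = Z^2.
  H_2: rank ker ∂_2 − rank ∂_3 = (14 − 13) − 0 = 1, and there is no ∂_3, so H_2 = Z.

(K is a triangulation of the torus T^2.)

Hence the Betti numbers are b_0 = 1, b_1 = 2, b_2 = 1.

b_0 = 1, b_1 = 2, b_2 = 1.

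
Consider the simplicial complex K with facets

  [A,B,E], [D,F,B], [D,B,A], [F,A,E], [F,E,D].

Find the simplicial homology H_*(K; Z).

Take the total order A < B < D < E < F on the vertex set. Then K (dimension 2) consists of the simplices:

  0-simplices (5): A, B, D, E, F
  1-simplices (10): AB, AD, AE, AF, BD, BE, BF, DE, DF, EF
  2-simplices (5): ABD, ABE, AEF, BDF, DEF

so the chain groups are C_0 ≅ Z^5, C_1 ≅ Z^10, C_2 ≅ Z^5.

Boundary ∂_1: C_1 → C_0 maps an edge to its endpoints' difference, ∂[p,q] = q − p.
As a 5×10 matrix over Z this has rank 4, with invariant factors (1,1,1,1).

Boundary ∂_2: C_2 → C_1 acts by ∂[p,q,r] = [q,r] − [p,r] + [p,q]. For instance
  ∂DEF = EF − DF + DE,
  ∂ABE = BE − AE + AB.
This gives a 10×5 integer matrix of rank 5; reducing to Smith normal form yields diagonal entries (1,1,1,1,1).

Reading off H_k = ker ∂_k / im ∂_{k+1}:

  H_0: rank C_0 − rank ∂_1 = 5 − 4 = 1, and the invariant factors of ∂_1 are all 1, so H_0 ≅ Z.
  H_1: rank ker ∂_1 − rank ∂_2 = (10 − 4) − 5 = 1, and the invariant factors of ∂_2 are all 1, so H_1 ≅ Z.
  H_2: rank ker ∂_2 − rank ∂_3 = (5 − 5) − 0 = 0, and there is no ∂_3, so H_2 ≅ 0.

As a check, the Euler characteristic is 5 − 10 + 5 = 0, which agrees with 1 − 1 + 0 = 0.

H_0 = Z,  H_1 = Z,  H_2 = 0.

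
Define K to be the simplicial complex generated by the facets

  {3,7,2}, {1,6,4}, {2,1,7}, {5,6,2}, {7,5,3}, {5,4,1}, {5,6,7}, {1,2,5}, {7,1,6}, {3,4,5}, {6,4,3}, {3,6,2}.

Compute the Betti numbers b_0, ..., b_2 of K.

K has 7 vertices, 18 edges, 12 triangles.
rank ∂_0 = 0, rank ∂_1 = 6 ⇒ b_0 = 7 − 0 − 6 = 1; all invariant factors of ∂_1 are 1 so no torsion. So H_0 = Z.
rank ∂_1 = 6, rank ∂_2 = 12 ⇒ b_1 = 18 − 6 − 12 = 0; ∂_2 has invariant factor(s) [2] giving torsion. So H_1 = Z/2.
rank ∂_2 = 12, rank ∂_3 = 0 ⇒ b_2 = 12 − 12 − 0 = 0. So H_2 = 0.

b_0 = 1, b_1 = 0, b_2 = 0.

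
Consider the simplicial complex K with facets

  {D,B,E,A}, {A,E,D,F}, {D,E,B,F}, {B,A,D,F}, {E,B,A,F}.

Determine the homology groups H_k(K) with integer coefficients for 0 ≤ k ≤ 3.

Order the vertices as A < B < D < E < F. Listing each simplex with vertices in this order, K has dimension 3 with simplices:

  0-simplices (5): A, B, D, E, F
  1-simplices (10): AB, AD, AE, AF, BD, BE, BF, DE, DF, EF
  2-simplices (10): ABD, ABE, ABF, ADE, ADF, AEF, BDE, BDF, BEF, DEF
  3-simplices (5): ABDE, ABDF, ABEF, ADEF, BDEF

giving chain groups C_0 ≅ Z^5, C_1 ≅ Z^10, C_2 ≅ Z^10, C_3 ≅ Z^5.

∂_1: C_1 → C_0 sends each edge [p,q] (with p < q) to q − p.
The resulting 5×10 matrix has rank 4, and its Smith normal form has invariant factors (1,1,1,1).

The boundary map ∂_2: C_2 → C_1 maps a triangle to the signed sum of its edges. For instance
  ∂ABD = BD − AD + AB,
  ∂ABF = BF − AF + AB.
The resulting 10×10 matrix has rank 6, and its Smith normal form has invariant factors (1,1,1,1,1,1).

The boundary map ∂_3: C_3 → C_2 sends each 3-simplex σ to the alternating sum Σ_i (−1)^i (σ with its i-th vertex removed). For instance
  ∂ABDE = BDE − ADE + ABE − ABD,
  ∂ABDF = BDF − ADF + ABF − ABD.
As a 10×5 matrix over Z this has rank 4, with invariant factors (1,1,1,1).

From H_k ≅ ker(∂_k) / im(∂_{k+1}) we obtain:

  H_0: rank C_0 − rank ∂_1 = 5 − 4 = 1, and the invariant factors of ∂_1 are all 1, so H_0 ≅ Z.
  H_1: rank ker ∂_1 − rank ∂_2 = (10 − 4) − 6 = 0, and the invariant factors of ∂_2 are all 1, so H_1 ≅ 0.
  H_2: rank ker ∂_2 − rank ∂_3 = (10 − 6) − 4 = 0, and the invariant factors of ∂_3 are all 1, so H_2 ≅ 0.
  H_3: rank ker ∂_3 − rank ∂_4 = (5 − 4) − 0 = 1, and there is no ∂_4, so H_3 ≅ Z.

(K is a triangulation of the 3-sphere S^3.)

H_0 = Z,  H_1 = 0,  H_2 = 0,  H_3 = Z.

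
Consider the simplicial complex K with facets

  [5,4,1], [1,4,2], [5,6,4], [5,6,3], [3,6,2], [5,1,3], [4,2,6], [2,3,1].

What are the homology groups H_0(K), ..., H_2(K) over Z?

H_0 ≅ Z,  H_1 = 0,  H_2 ≅ Z.

K has 6 vertices, 12 edges, 8 triangles.
rank ∂_0 = 0, rank ∂_1 = 5 ⇒ b_0 = 6 − 0 − 5 = 1; all invariant factors of ∂_1 are 1 so no torsion. So H_0 ≅ Z.
rank ∂_1 = 5, rank ∂_2 = 7 ⇒ b_1 = 12 − 5 − 7 = 0; all invariant factors of ∂_2 are 1 so no torsion. So H_1 ≅ 0.
rank ∂_2 = 7, rank ∂_3 = 0 ⇒ b_2 = 8 − 7 − 0 = 1. So H_2 ≅ Z.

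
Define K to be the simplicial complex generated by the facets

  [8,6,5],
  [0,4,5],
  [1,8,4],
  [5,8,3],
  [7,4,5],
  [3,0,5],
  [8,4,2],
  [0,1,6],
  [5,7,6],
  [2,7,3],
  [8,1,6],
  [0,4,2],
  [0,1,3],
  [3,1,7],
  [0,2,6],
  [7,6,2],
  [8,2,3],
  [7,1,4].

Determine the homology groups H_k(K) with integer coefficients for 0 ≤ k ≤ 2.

H_0 ≅ Z,  H_1 ≅ Z^2,  H_2 ≅ Z.

K has 9 vertices, 27 edges, 18 triangles.
rank ∂_0 = 0, rank ∂_1 = 8 ⇒ b_0 = 9 − 0 − 8 = 1; all invariant factors of ∂_1 are 1 so no torsion. So H_0 ≅ Z.
rank ∂_1 = 8, rank ∂_2 = 17 ⇒ b_1 = 27 − 8 − 17 = 2; all invariant factors of ∂_2 are 1 so no torsion. So H_1 ≅ Z^2.
rank ∂_2 = 17, rank ∂_3 = 0 ⇒ b_2 = 18 − 17 − 0 = 1. So H_2 ≅ Z.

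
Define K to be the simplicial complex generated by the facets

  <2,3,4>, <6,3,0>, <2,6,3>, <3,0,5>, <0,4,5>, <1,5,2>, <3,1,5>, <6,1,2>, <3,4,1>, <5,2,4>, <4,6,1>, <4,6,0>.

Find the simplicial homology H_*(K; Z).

Order the vertices as 0 < 1 < 2 < 3 < 4 < 5 < 6. Listing each simplex with vertices in this order, K has dimension 2 with simplices:

  0-simplices (7): [0], [1], [2], [3], [4], [5], [6]
  1-simplices (18): [0,3], [0,4], [0,5], [0,6], [1,2], [1,3], [1,4], [1,5], [1,6], [2,3], [2,4], [2,5], [2,6], [3,4], [3,5], [3,6], [4,5], [4,6]
  2-simplices (12): [0,3,5], [0,3,6], [0,4,5], [0,4,6], [1,2,5], [1,2,6], [1,3,4], [1,3,5], [1,4,6], [2,3,4], [2,3,6], [2,4,5]

so the chain groups are C_0 ≅ Z^7, C_1 ≅ Z^18, C_2 ≅ Z^12.

Boundary ∂_1: C_1 → C_0 maps an edge to its endpoints' difference, ∂[p,q] = q − p.
This gives a 7×18 integer matrix of rank 6; reducing to Smith normal form yields diagonal entries (1,1,1,1,1,1).

The boundary map ∂_2: C_2 → C_1 sends each 2-simplex [p,q,r] to [q,r] − [p,r] + [p,q]. For instance
  ∂[1,3,5] = [3,5] − [1,5] + [1,3],
  ∂[1,2,5] = [2,5] − [1,5] + [1,2].
This gives a 18×12 integer matrix of rank 12; reducing to Smith normal form yields diagonal entries (1,1,1,1,1,1,1,1,1,1,1,2).

Computing H_k = (kernel of ∂_k) / (image of ∂_{k+1}):

  H_0: rank C_0 − rank ∂_1 = 7 − 6 = 1, and the invariant factors of ∂_1 are all 1, so H_0 = Z.
  H_1: rank ker ∂_1 − rank ∂_2 = (18 − 6) − 12 = 0, and ∂_2 has invariant factor 2 > 1, so H_1 = Z/2Z.
  H_2: rank ker ∂_2 − rank ∂_3 = (12 − 12) − 0 = 0, and there is no ∂_3, so H_2 = 0.

(K is a triangulation of the real projective plane RP^2.)

H_0 = Z,  H_1 = Z/2Z,  H_2 = 0.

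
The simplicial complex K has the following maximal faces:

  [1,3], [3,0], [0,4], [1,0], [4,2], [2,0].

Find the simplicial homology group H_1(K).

Fix the vertex order 0 < 1 < 2 < 3 < 4 and write every simplex with vertices in increasing order. Then dim K = 1 and the simplices of K are:

  0-simplices (5): [0], [1], [2], [3], [4]
  1-simplices (6): [0,1], [0,2], [0,3], [0,4], [1,3], [2,4]

Hence C_0 ≅ Z^5, C_1 ≅ Z^6.

∂_1: C_1 → C_0 sends each edge [p,q] (with p < q) to q − p.
The resulting 5×6 matrix has rank 4, and its Smith normal form has invariant factors (1,1,1,1).

Reading off H_k = ker ∂_k / im ∂_{k+1}:

  H_1: rank ker ∂_1 − rank ∂_2 = (6 − 4) − 0 = 2, and there is no ∂_2, so H_1 = Z^2.

H_1 ≅ Z^2.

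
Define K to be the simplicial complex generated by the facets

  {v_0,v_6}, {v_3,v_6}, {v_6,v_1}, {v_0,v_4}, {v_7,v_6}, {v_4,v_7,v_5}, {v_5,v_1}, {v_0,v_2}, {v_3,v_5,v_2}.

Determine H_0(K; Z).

H_0 = Z.

Take the total order v_0 < v_1 < v_2 < v_3 < v_4 < v_5 < v_6 < v_7 on the vertex set. Then K (dimension 2) consists of the simplices:

  0-simplices (8): [v_0], [v_1], [v_2], [v_3], [v_4], [v_5], [v_6], [v_7]
  1-simplices (13): [v_0,v_2], [v_0,v_4], [v_0,v_6], [v_1,v_5], [v_1,v_6], [v_2,v_3], [v_2,v_5], [v_3,v_5], [v_3,v_6], [v_4,v_5], [v_4,v_7], [v_5,v_7], [v_6,v_7]
  2-simplices (2): [v_2,v_3,v_5], [v_4,v_5,v_7]

giving chain groups C_0 ≅ Z^8, C_1 ≅ Z^13, C_2 ≅ Z^2.

Boundary ∂_1: C_1 → C_0 is given by ∂[p,q] = [q] − [p].
As a 8×13 matrix over Z this has rank 7, with invariant factors (1,1,1,1,1,1,1).

Boundary ∂_2: C_2 → C_1 maps a triangle to the signed sum of its edges. For instance
  ∂[v_4,v_5,v_7] = [v_5,v_7] − [v_4,v_7] + [v_4,v_5],
  ∂[v_2,v_3,v_5] = [v_3,v_5] − [v_2,v_5] + [v_2,v_3].
As a 13×2 matrix over Z this has rank 2, with invariant factors (1,1).

From H_k ≅ ker(∂_k) / im(∂_{k+1}) we obtain:

  H_0: rank C_0 − rank ∂_1 = 8 − 7 = 1, and the invariant factors of ∂_1 are all 1, so H_0 = Z.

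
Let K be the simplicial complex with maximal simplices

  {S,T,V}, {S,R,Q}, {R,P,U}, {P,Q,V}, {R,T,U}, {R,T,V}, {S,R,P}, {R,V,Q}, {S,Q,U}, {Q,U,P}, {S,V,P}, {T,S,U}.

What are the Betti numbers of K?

b_0 = 1, b_1 = 0, b_2 = 0.

Order the vertices as P < Q < R < S < T < U < V. Listing each simplex with vertices in this order, K has dimension 2 with simplices:

  0-simplices (7): P, Q, R, S, T, U, V
  1-simplices (18): PQ, PR, PS, PU, PV, QR, QS, QU, QV, RS, RT, RU, RV, ST, SU, SV, TU, TV
  2-simplices (12): PQU, PQV, PRS, PRU, PSV, QRS, QRV, QSU, RTU, RTV, STU, STV

Hence C_0 ≅ Z^7, C_1 ≅ Z^18, C_2 ≅ Z^12.

Boundary ∂_1: C_1 → C_0 maps an edge to its endpoints' difference, ∂[p,q] = q − p.
As a 7×18 matrix over Z this has rank 6, with invariant factors (1,1,1,1,1,1).

Boundary ∂_2: C_2 → C_1 acts by ∂[p,q,r] = [q,r] − [p,r] + [p,q]. For instance
  ∂PQV = QV − PV + PQ,
  ∂PRU = RU − PU + PR.
As a 18×12 matrix over Z this has rank 12, with invariant factors (1,1,1,1,1,1,1,1,1,1,1,2).

Computing H_k = (kernel of ∂_k) / (image of ∂_{k+1}):

  H_0: rank C_0 − rank ∂_1 = 7 − 6 = 1, and the invariant factors of ∂_1 are all 1, so H_0 = Z.
  H_1: rank ker ∂_1 − rank ∂_2 = (18 − 6) − 12 = 0, and ∂_2 has invariant factor 2 > 1, so H_1 = Z/2Z.
  H_2: rank ker ∂_2 − rank ∂_3 = (12 − 12) − 0 = 0, and there is no ∂_3, so H_2 = 0.

Hence the Betti numbers are b_0 = 1, b_1 = 0, b_2 = 0.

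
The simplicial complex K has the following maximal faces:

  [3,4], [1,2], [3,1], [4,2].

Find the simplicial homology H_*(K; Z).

H_0 ≅ Z,  H_1 ≅ Z.

Take the total order 1 < 2 < 3 < 4 on the vertex set. Then K (dimension 1) consists of the simplices:

  0-simplices (4): [1], [2], [3], [4]
  1-simplices (4): [1,2], [1,3], [2,4], [3,4]

Hence C_0 ≅ Z^4, C_1 ≅ Z^4.

The boundary map ∂_1: C_1 → C_0 sends each edge [p,q] (with p < q) to q − p.
The 4×4 boundary matrix has rank 3 and Smith normal form diag(1,1,1).

From H_k ≅ ker(∂_k) / im(∂_{k+1}) we obtain:

  H_0: rank C_0 − rank ∂_1 = 4 − 3 = 1, and the invariant factors of ∂_1 are all 1, so H_0 = Z.
  H_1: rank ker ∂_1 − rank ∂_2 = (4 − 3) − 0 = 1, and there is no ∂_2, so H_1 = Z.

As a check, the Euler characteristic is 4 − 4 = 0, which agrees with 1 − 1 = 0.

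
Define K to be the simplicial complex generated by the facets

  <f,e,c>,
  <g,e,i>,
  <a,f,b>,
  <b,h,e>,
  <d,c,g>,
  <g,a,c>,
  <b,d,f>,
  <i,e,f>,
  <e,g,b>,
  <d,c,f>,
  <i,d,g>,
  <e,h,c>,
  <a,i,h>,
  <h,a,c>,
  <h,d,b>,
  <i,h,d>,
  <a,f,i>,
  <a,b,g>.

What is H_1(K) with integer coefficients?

H_1 = Z^2.

K has 9 vertices, 27 edges, 18 triangles.
rank ∂_1 = 8, rank ∂_2 = 17 ⇒ b_1 = 27 − 8 − 17 = 2; all invariant factors of ∂_2 are 1 so no torsion. So H_1 = Z^2.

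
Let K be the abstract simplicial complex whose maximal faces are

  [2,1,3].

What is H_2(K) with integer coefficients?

H_2 ≅ 0.

We work with the vertex ordering 1 < 2 < 3. The simplices of K, each written with vertices in increasing order, are:

  0-simplices (3): [1], [2], [3]
  1-simplices (3): [1,2], [1,3], [2,3]
  2-simplices (1): [1,2,3]

giving chain groups C_0 ≅ Z^3, C_1 ≅ Z^3, C_2 ≅ Z^1.

Boundary ∂_1: C_1 → C_0 sends each edge [p,q] (with p < q) to q − p.
The resulting 3×3 matrix has rank 2, and its Smith normal form has invariant factors (1,1).

Boundary ∂_2: C_2 → C_1 maps a triangle to the signed sum of its edges. For instance
  ∂[1,2,3] = [2,3] − [1,3] + [1,2].
The 3×1 boundary matrix has rank 1 and Smith normal form diag(1).

Computing H_k = (kernel of ∂_k) / (image of ∂_{k+1}):

  H_2: rank ker ∂_2 − rank ∂_3 = (1 − 1) − 0 = 0, and there is no ∂_3, so H_2 = 0.

(K is a triangulation of the 2-simplex.)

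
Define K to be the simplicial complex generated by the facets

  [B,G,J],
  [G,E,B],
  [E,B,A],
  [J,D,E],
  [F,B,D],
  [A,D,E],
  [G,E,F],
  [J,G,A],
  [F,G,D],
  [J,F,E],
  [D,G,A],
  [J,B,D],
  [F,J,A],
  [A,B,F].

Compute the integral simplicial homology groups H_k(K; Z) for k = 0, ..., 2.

Fix the vertex order A < B < D < E < F < G < J and write every simplex with vertices in increasing order. Then dim K = 2 and the simplices of K are:

  0-simplices (7): A, B, D, E, F, G, J
  1-simplices (21): AB, AD, AE, AF, AG, AJ, BD, BE, BF, BG, BJ, DE, DF, DG, DJ, EF, EG, EJ, FG, FJ, GJ
  2-simplices (14): ABE, ABF, ADE, ADG, AFJ, AGJ, BDF, BDJ, BEG, BGJ, DEJ, DFG, EFG, EFJ

so the chain groups are C_0 ≅ Z^7, C_1 ≅ Z^21, C_2 ≅ Z^14.

The boundary map ∂_1: C_1 → C_0 sends each edge [p,q] (with p < q) to q − p.
This gives a 7×21 integer matrix of rank 6; reducing to Smith normal form yields diagonal entries (1,1,1,1,1,1).

The boundary map ∂_2: C_2 → C_1 sends each 2-simplex [p,q,r] to [q,r] − [p,r] + [p,q]. For instance
  ∂BGJ = GJ − BJ + BG,
  ∂ADE = DE − AE + AD.
As a 21×14 matrix over Z this has rank 13, with invariant factors (1,1,1,1,1,1,1,1,1,1,1,1,1).

Computing H_k = (kernel of ∂_k) / (image of ∂_{k+1}):

  H_0: rank C_0 − rank ∂_1 = 7 − 6 = 1, and the invariant factors of ∂_1 are all 1, so H_0 ≅ Z.
  H_1: rank ker ∂_1 − rank ∂_2 = (21 − 6) − 13 = 2, and the invariant factors of ∂_2 are all 1, so H_1 ≅ Z^2.
  H_2: rank ker ∂_2 − rank ∂_3 = (14 − 13) − 0 = 1, and there is no ∂_3, so H_2 ≅ Z.

H_0 ≅ Z,  H_1 ≅ Z^2,  H_2 ≅ Z.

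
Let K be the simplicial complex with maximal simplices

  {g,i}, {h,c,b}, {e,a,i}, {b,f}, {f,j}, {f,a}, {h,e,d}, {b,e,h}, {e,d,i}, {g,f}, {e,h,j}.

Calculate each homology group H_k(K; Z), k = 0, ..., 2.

H_0 ≅ Z,  H_1 ≅ Z^3,  H_2 = 0.

We work with the vertex ordering a < b < c < d < e < f < g < h < i < j. The simplices of K, each written with vertices in increasing order, are:

  0-simplices (10): a, b, c, d, e, f, g, h, i, j
  1-simplices (18): ae, af, ai, bc, be, bf, bh, ch, de, dh, di, eh, ei, ej, fg, fj, gi, hj
  2-simplices (6): aei, bch, beh, deh, dei, ehj

so the chain groups are C_0 ≅ Z^10, C_1 ≅ Z^18, C_2 ≅ Z^6.

Boundary ∂_1: C_1 → C_0 sends each edge [p,q] (with p < q) to q − p. For instance
  ∂dh = h − d.
The 10×18 boundary matrix has rank 9 and Smith normal form diag(1,1,1,1,1,1,1,1,1).

Boundary ∂_2: C_2 → C_1 maps a triangle to the signed sum of its edges. For instance
  ∂aei = ei − ai + ae,
  ∂ehj = hj − ej + eh.
The resulting 18×6 matrix has rank 6, and its Smith normal form has invariant factors (1,1,1,1,1,1).

Now H_k = ker ∂_k / im ∂_{k+1}, so:

  H_0: rank C_0 − rank ∂_1 = 10 − 9 = 1, and the invariant factors of ∂_1 are all 1, so H_0 = Z.
  H_1: rank ker ∂_1 − rank ∂_2 = (18 − 9) − 6 = 3, and the invariant factors of ∂_2 are all 1, so H_1 = Z^3.
  H_2: rank ker ∂_2 − rank ∂_3 = (6 − 6) − 0 = 0, and there is no ∂_3, so H_2 = 0.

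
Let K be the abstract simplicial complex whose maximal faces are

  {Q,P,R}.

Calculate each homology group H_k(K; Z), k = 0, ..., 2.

Order the vertices as P < Q < R. Listing each simplex with vertices in this order, K has dimension 2 with simplices:

  0-simplices (3): P, Q, R
  1-simplices (3): PQ, PR, QR
  2-simplices (1): PQR

giving chain groups C_0 ≅ Z^3, C_1 ≅ Z^3, C_2 ≅ Z^1.

∂_1: C_1 → C_0 is given by ∂[p,q] = [q] − [p]. For instance
  ∂QR = R − Q.
This gives a 3×3 integer matrix of rank 2; reducing to Smith normal form yields diagonal entries (1,1).

The boundary map ∂_2: C_2 → C_1 maps a triangle to the signed sum of its edges. For instance
  ∂PQR = QR − PR + PQ.
The 3×1 boundary matrix has rank 1 and Smith normal form diag(1).

From H_k ≅ ker(∂_k) / im(∂_{k+1}) we obtain:

  H_0: rank C_0 − rank ∂_1 = 3 − 2 = 1, and the invariant factors of ∂_1 are all 1, so H_0 = Z.
  H_1: rank ker ∂_1 − rank ∂_2 = (3 − 2) − 1 = 0, and the invariant factors of ∂_2 are all 1, so H_1 = 0.
  H_2: rank ker ∂_2 − rank ∂_3 = (1 − 1) − 0 = 0, and there is no ∂_3, so H_2 = 0.

H_0 = Z,  H_1 = 0,  H_2 = 0.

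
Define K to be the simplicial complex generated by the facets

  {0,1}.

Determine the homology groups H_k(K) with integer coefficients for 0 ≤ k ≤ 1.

K has 2 vertices, 1 edge.
rank ∂_0 = 0, rank ∂_1 = 1 ⇒ b_0 = 2 − 0 − 1 = 1; all invariant factors of ∂_1 are 1 so no torsion. So H_0 = Z.
rank ∂_1 = 1, rank ∂_2 = 0 ⇒ b_1 = 1 − 1 − 0 = 0. So H_1 = 0.

H_0 ≅ Z,  H_1 = 0.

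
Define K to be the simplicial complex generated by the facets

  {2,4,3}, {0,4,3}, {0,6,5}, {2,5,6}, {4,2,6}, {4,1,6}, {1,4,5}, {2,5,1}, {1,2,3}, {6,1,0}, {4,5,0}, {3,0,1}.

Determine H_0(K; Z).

We work with the vertex ordering 0 < 1 < 2 < 3 < 4 < 5 < 6. The simplices of K, each written with vertices in increasing order, are:

  0-simplices (7): [0], [1], [2], [3], [4], [5], [6]
  1-simplices (18): [0,1], [0,3], [0,4], [0,5], [0,6], [1,2], [1,3], [1,4], [1,5], [1,6], [2,3], [2,4], [2,5], [2,6], [3,4], [4,5], [4,6], [5,6]
  2-simplices (12): [0,1,3], [0,1,6], [0,3,4], [0,4,5], [0,5,6], [1,2,3], [1,2,5], [1,4,5], [1,4,6], [2,3,4], [2,4,6], [2,5,6]

giving chain groups C_0 ≅ Z^7, C_1 ≅ Z^18, C_2 ≅ Z^12.

The boundary map ∂_1: C_1 → C_0 is given by ∂[p,q] = [q] − [p]. For instance
  ∂[1,3] = [3] − [1].
The 7×18 boundary matrix has rank 6 and Smith normal form diag(1,1,1,1,1,1).

∂_2: C_2 → C_1 sends each 2-simplex [p,q,r] to [q,r] − [p,r] + [p,q]. For instance
  ∂[2,4,6] = [4,6] − [2,6] + [2,4],
  ∂[0,4,5] = [4,5] − [0,5] + [0,4].
The 18×12 boundary matrix has rank 12 and Smith normal form diag(1,1,1,1,1,1,1,1,1,1,1,2).

From H_k ≅ ker(∂_k) / im(∂_{k+1}) we obtain:

  H_0: rank C_0 − rank ∂_1 = 7 − 6 = 1, and the invariant factors of ∂_1 are all 1, so H_0 ≅ Z.

H_0 ≅ Z.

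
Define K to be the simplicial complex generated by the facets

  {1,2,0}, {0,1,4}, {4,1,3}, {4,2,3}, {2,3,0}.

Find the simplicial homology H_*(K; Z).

H_0 ≅ Z,  H_1 ≅ Z,  H_2 = 0.

Take the total order 0 < 1 < 2 < 3 < 4 on the vertex set. Then K (dimension 2) consists of the simplices:

  0-simplices (5): [0], [1], [2], [3], [4]
  1-simplices (10): [0,1], [0,2], [0,3], [0,4], [1,2], [1,3], [1,4], [2,3], [2,4], [3,4]
  2-simplices (5): [0,1,2], [0,1,4], [0,2,3], [1,3,4], [2,3,4]

giving chain groups C_0 ≅ Z^5, C_1 ≅ Z^10, C_2 ≅ Z^5.

∂_1: C_1 → C_0 sends each edge [p,q] (with p < q) to q − p. For instance
  ∂[0,1] = [1] − [0].
This gives a 5×10 integer matrix of rank 4; reducing to Smith normal form yields diagonal entries (1,1,1,1).

The boundary map ∂_2: C_2 → C_1 acts by ∂[p,q,r] = [q,r] − [p,r] + [p,q]. For instance
  ∂[0,1,2] = [1,2] − [0,2] + [0,1],
  ∂[0,2,3] = [2,3] − [0,3] + [0,2].
As a 10×5 matrix over Z this has rank 5, with invariant factors (1,1,1,1,1).

From H_k ≅ ker(∂_k) / im(∂_{k+1}) we obtain:

  H_0: rank C_0 − rank ∂_1 = 5 − 4 = 1, and the invariant factors of ∂_1 are all 1, so H_0 ≅ Z.
  H_1: rank ker ∂_1 − rank ∂_2 = (10 − 4) − 5 = 1, and the invariant factors of ∂_2 are all 1, so H_1 ≅ Z.
  H_2: rank ker ∂_2 − rank ∂_3 = (5 − 5) − 0 = 0, and there is no ∂_3, so H_2 ≅ 0.

As a check, the Euler characteristic is 5 − 10 + 5 = 0, which agrees with 1 − 1 + 0 = 0.
(K is a triangulation of the Möbius band.)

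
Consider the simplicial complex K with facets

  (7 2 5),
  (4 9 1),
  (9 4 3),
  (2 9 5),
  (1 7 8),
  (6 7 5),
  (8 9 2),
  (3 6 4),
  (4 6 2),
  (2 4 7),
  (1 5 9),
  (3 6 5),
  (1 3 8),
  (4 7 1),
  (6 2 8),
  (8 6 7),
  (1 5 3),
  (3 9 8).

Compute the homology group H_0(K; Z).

H_0 ≅ Z.

Order the vertices as 1 < 2 < 3 < 4 < 5 < 6 < 7 < 8 < 9. Listing each simplex with vertices in this order, K has dimension 2 with simplices:

  0-simplices (9): [1], [2], [3], [4], [5], [6], [7], [8], [9]
  1-simplices (27): (27 of them)
  2-simplices (18): [1,3,5], [1,3,8], [1,4,7], [1,4,9], [1,5,9], [1,7,8], [2,4,6], [2,4,7], [2,5,7], [2,5,9], [2,6,8], [2,8,9], [3,4,6], [3,4,9], [3,5,6], [3,8,9], [5,6,7], [6,7,8]

giving chain groups C_0 ≅ Z^9, C_1 ≅ Z^27, C_2 ≅ Z^18.

The boundary map ∂_1: C_1 → C_0 is given by ∂[p,q] = [q] − [p].
The 9×27 boundary matrix has rank 8 and Smith normal form diag(1,1,1,1,1,1,1,1).

Boundary ∂_2: C_2 → C_1 acts by ∂[p,q,r] = [q,r] − [p,r] + [p,q]. For instance
  ∂[1,5,9] = [5,9] − [1,9] + [1,5],
  ∂[5,6,7] = [6,7] − [5,7] + [5,6].
The resulting 27×18 matrix has rank 18, and its Smith normal form has invariant factors (1,1,1,1,1,1,1,1,1,1,1,1,1,1,1,1,1,2).

Now H_k = ker ∂_k / im ∂_{k+1}, so:

  H_0: rank C_0 − rank ∂_1 = 9 − 8 = 1, and the invariant factors of ∂_1 are all 1, so H_0 = Z.

(K is a triangulation of the Klein bottle.)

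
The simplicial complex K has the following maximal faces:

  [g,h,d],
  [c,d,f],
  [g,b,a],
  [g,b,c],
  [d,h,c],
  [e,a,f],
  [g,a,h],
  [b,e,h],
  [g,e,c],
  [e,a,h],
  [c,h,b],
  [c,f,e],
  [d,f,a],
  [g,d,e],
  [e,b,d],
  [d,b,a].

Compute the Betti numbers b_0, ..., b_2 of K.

Fix the vertex order a < b < c < d < e < f < g < h and write every simplex with vertices in increasing order. Then dim K = 2 and the simplices of K are:

  0-simplices (8): a, b, c, d, e, f, g, h
  1-simplices (24): ab, ad, ae, af, ag, ah, bc, bd, be, bg, bh, cd, ce, cf, cg, ch, de, df, dg, dh, ef, eg, eh, gh
  2-simplices (16): abd, abg, adf, aef, aeh, agh, bcg, bch, bde, beh, cdf, cdh, cef, ceg, deg, dgh

Hence C_0 ≅ Z^8, C_1 ≅ Z^24, C_2 ≅ Z^16.

∂_1: C_1 → C_0 is given by ∂[p,q] = [q] − [p].
The resulting 8×24 matrix has rank 7, and its Smith normal form has invariant factors (1,1,1,1,1,1,1).

Boundary ∂_2: C_2 → C_1 sends each 2-simplex [p,q,r] to [q,r] − [p,r] + [p,q]. For instance
  ∂bcg = cg − bg + bc,
  ∂dgh = gh − dh + dg.
The 24×16 boundary matrix has rank 15 and Smith normal form diag(1,1,1,1,1,1,1,1,1,1,1,1,1,1,1).

From H_k ≅ ker(∂_k) / im(∂_{k+1}) we obtain:

  H_0: rank C_0 − rank ∂_1 = 8 − 7 = 1, and the invariant factors of ∂_1 are all 1, so H_0 ≅ Z.
  H_1: rank ker ∂_1 − rank ∂_2 = (24 − 7) − 15 = 2, and the invariant factors of ∂_2 are all 1, so H_1 ≅ Z^2.
  H_2: rank ker ∂_2 − rank ∂_3 = (16 − 15) − 0 = 1, and there is no ∂_3, so H_2 ≅ Z.

As a check, the Euler characteristic is 8 − 24 + 16 = 0, which agrees with 1 − 2 + 1 = 0.

Hence the Betti numbers are b_0 = 1, b_1 = 2, b_2 = 1.

b_0 = 1, b_1 = 2, b_2 = 1.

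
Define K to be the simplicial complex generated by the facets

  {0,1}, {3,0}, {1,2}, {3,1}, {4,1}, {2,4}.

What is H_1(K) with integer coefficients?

H_1 ≅ Z^2.

Order the vertices as 0 < 1 < 2 < 3 < 4. Listing each simplex with vertices in this order, K has dimension 1 with simplices:

  0-simplices (5): [0], [1], [2], [3], [4]
  1-simplices (6): [0,1], [0,3], [1,2], [1,3], [1,4], [2,4]

so the chain groups are C_0 ≅ Z^5, C_1 ≅ Z^6.

The boundary map ∂_1: C_1 → C_0 sends each edge [p,q] (with p < q) to q − p. For instance
  ∂[2,4] = [4] − [2].
As a 5×6 matrix over Z this has rank 4, with invariant factors (1,1,1,1).

Now H_k = ker ∂_k / im ∂_{k+1}, so:

  H_1: rank ker ∂_1 − rank ∂_2 = (6 − 4) − 0 = 2, and there is no ∂_2, so H_1 = Z^2.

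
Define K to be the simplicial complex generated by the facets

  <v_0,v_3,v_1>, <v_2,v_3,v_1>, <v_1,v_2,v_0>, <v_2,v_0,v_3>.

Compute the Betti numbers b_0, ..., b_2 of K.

b_0 = 1, b_1 = 0, b_2 = 1.

Order the vertices as v_0 < v_1 < v_2 < v_3. Listing each simplex with vertices in this order, K has dimension 2 with simplices:

  0-simplices (4): [v_0], [v_1], [v_2], [v_3]
  1-simplices (6): [v_0,v_1], [v_0,v_2], [v_0,v_3], [v_1,v_2], [v_1,v_3], [v_2,v_3]
  2-simplices (4): [v_0,v_1,v_2], [v_0,v_1,v_3], [v_0,v_2,v_3], [v_1,v_2,v_3]

Hence C_0 ≅ Z^4, C_1 ≅ Z^6, C_2 ≅ Z^4.

∂_1: C_1 → C_0 is given by ∂[p,q] = [q] − [p]. For instance
  ∂[v_0,v_3] = [v_3] − [v_0].
This gives a 4×6 integer matrix of rank 3; reducing to Smith normal form yields diagonal entries (1,1,1).

Boundary ∂_2: C_2 → C_1 acts by ∂[p,q,r] = [q,r] − [p,r] + [p,q]. For instance
  ∂[v_0,v_1,v_2] = [v_1,v_2] − [v_0,v_2] + [v_0,v_1],
  ∂[v_0,v_1,v_3] = [v_1,v_3] − [v_0,v_3] + [v_0,v_1].
The resulting 6×4 matrix has rank 3, and its Smith normal form has invariant factors (1,1,1).

Computing H_k = (kernel of ∂_k) / (image of ∂_{k+1}):

  H_0: rank C_0 − rank ∂_1 = 4 − 3 = 1, and the invariant factors of ∂_1 are all 1, so H_0 = Z.
  H_1: rank ker ∂_1 − rank ∂_2 = (6 − 3) − 3 = 0, and the invariant factors of ∂_2 are all 1, so H_1 = 0.
  H_2: rank ker ∂_2 − rank ∂_3 = (4 − 3) − 0 = 1, and there is no ∂_3, so H_2 = Z.

Hence the Betti numbers are b_0 = 1, b_1 = 0, b_2 = 1.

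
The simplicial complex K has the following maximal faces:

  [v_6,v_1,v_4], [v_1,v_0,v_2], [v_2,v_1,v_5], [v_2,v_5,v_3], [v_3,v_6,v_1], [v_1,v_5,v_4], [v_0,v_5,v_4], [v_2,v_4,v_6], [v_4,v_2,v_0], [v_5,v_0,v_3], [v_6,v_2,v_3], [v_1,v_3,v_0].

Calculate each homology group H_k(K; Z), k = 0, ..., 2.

We work with the vertex ordering v_0 < v_1 < v_2 < v_3 < v_4 < v_5 < v_6. The simplices of K, each written with vertices in increasing order, are:

  0-simplices (7): [v_0], [v_1], [v_2], [v_3], [v_4], [v_5], [v_6]
  1-simplices (18): (18 of them)
  2-simplices (12): (12 of them)

Hence C_0 ≅ Z^7, C_1 ≅ Z^18, C_2 ≅ Z^12.

Boundary ∂_1: C_1 → C_0 is given by ∂[p,q] = [q] − [p]. For instance
  ∂[v_1,v_2] = [v_2] − [v_1].
As a 7×18 matrix over Z this has rank 6, with invariant factors (1,1,1,1,1,1).

Boundary ∂_2: C_2 → C_1 maps a triangle to the signed sum of its edges. For instance
  ∂[v_1,v_4,v_6] = [v_4,v_6] − [v_1,v_6] + [v_1,v_4],
  ∂[v_0,v_1,v_2] = [v_1,v_2] − [v_0,v_2] + [v_0,v_1].
The resulting 18×12 matrix has rank 12, and its Smith normal form has invariant factors (1,1,1,1,1,1,1,1,1,1,1,2).

Reading off H_k = ker ∂_k / im ∂_{k+1}:

  H_0: rank C_0 − rank ∂_1 = 7 − 6 = 1, and the invariant factors of ∂_1 are all 1, so H_0 ≅ Z.
  H_1: rank ker ∂_1 − rank ∂_2 = (18 − 6) − 12 = 0, and ∂_2 has invariant factor 2 > 1, so H_1 ≅ Z/2.
  H_2: rank ker ∂_2 − rank ∂_3 = (12 − 12) − 0 = 0, and there is no ∂_3, so H_2 ≅ 0.

H_0 ≅ Z,  H_1 ≅ Z/2,  H_2 = 0.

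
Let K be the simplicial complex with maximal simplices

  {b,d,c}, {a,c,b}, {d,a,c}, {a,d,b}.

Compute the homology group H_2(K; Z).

K has 4 vertices, 6 edges, 4 triangles.
rank ∂_2 = 3, rank ∂_3 = 0 ⇒ b_2 = 4 − 3 − 0 = 1. So H_2 ≅ Z.

H_2 = Z.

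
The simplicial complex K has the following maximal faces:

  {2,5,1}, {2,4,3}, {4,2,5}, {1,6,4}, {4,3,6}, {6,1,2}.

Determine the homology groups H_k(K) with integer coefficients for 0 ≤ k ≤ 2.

Fix the vertex order 1 < 2 < 3 < 4 < 5 < 6 and write every simplex with vertices in increasing order. Then dim K = 2 and the simplices of K are:

  0-simplices (6): [1], [2], [3], [4], [5], [6]
  1-simplices (12): [1,2], [1,4], [1,5], [1,6], [2,3], [2,4], [2,5], [2,6], [3,4], [3,6], [4,5], [4,6]
  2-simplices (6): [1,2,5], [1,2,6], [1,4,6], [2,3,4], [2,4,5], [3,4,6]

giving chain groups C_0 ≅ Z^6, C_1 ≅ Z^12, C_2 ≅ Z^6.

Boundary ∂_1: C_1 → C_0 is given by ∂[p,q] = [q] − [p]. For instance
  ∂[1,6] = [6] − [1].
The 6×12 boundary matrix has rank 5 and Smith normal form diag(1,1,1,1,1).

Boundary ∂_2: C_2 → C_1 acts by ∂[p,q,r] = [q,r] − [p,r] + [p,q]. For instance
  ∂[1,2,6] = [2,6] − [1,6] + [1,2],
  ∂[2,3,4] = [3,4] − [2,4] + [2,3].
As a 12×6 matrix over Z this has rank 6, with invariant factors (1,1,1,1,1,1).

Reading off H_k = ker ∂_k / im ∂_{k+1}:

  H_0: rank C_0 − rank ∂_1 = 6 − 5 = 1, and the invariant factors of ∂_1 are all 1, so H_0 = Z.
  H_1: rank ker ∂_1 − rank ∂_2 = (12 − 5) − 6 = 1, and the invariant factors of ∂_2 are all 1, so H_1 = Z.
  H_2: rank ker ∂_2 − rank ∂_3 = (6 − 6) − 0 = 0, and there is no ∂_3, so H_2 = 0.

H_0 = Z,  H_1 = Z,  H_2 = 0.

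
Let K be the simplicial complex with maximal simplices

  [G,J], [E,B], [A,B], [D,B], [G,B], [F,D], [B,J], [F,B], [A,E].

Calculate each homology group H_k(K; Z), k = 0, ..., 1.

H_0 = Z,  H_1 = Z^3.

Take the total order A < B < D < E < F < G < J on the vertex set. Then K (dimension 1) consists of the simplices:

  0-simplices (7): A, B, D, E, F, G, J
  1-simplices (9): AB, AE, BD, BE, BF, BG, BJ, DF, GJ

giving chain groups C_0 ≅ Z^7, C_1 ≅ Z^9.

∂_1: C_1 → C_0 is given by ∂[p,q] = [q] − [p]. For instance
  ∂AB = B − A.
This gives a 7×9 integer matrix of rank 6; reducing to Smith normal form yields diagonal entries (1,1,1,1,1,1).

Reading off H_k = ker ∂_k / im ∂_{k+1}:

  H_0: rank C_0 − rank ∂_1 = 7 − 6 = 1, and the invariant factors of ∂_1 are all 1, so H_0 = Z.
  H_1: rank ker ∂_1 − rank ∂_2 = (9 − 6) − 0 = 3, and there is no ∂_2, so H_1 = Z^3.

As a check, the Euler characteristic is 7 − 9 = -2, which agrees with 1 − 3 = -2.
(K is a triangulation of a wedge of 3 circles.)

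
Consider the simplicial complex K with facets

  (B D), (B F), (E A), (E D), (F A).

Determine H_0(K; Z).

H_0 ≅ Z.

Fix the vertex order A < B < D < E < F and write every simplex with vertices in increasing order. Then dim K = 1 and the simplices of K are:

  0-simplices (5): A, B, D, E, F
  1-simplices (5): AE, AF, BD, BF, DE

giving chain groups C_0 ≅ Z^5, C_1 ≅ Z^5.

The boundary map ∂_1: C_1 → C_0 is given by ∂[p,q] = [q] − [p]. For instance
  ∂DE = E − D.
This gives a 5×5 integer matrix of rank 4; reducing to Smith normal form yields diagonal entries (1,1,1,1).

Reading off H_k = ker ∂_k / im ∂_{k+1}:

  H_0: rank C_0 − rank ∂_1 = 5 − 4 = 1, and the invariant factors of ∂_1 are all 1, so H_0 = Z.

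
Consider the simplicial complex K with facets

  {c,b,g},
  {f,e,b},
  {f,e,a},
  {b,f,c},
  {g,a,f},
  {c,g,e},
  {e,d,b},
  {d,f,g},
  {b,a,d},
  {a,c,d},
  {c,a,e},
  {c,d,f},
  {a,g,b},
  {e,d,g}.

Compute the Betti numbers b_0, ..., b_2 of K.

We work with the vertex ordering a < b < c < d < e < f < g. The simplices of K, each written with vertices in increasing order, are:

  0-simplices (7): a, b, c, d, e, f, g
  1-simplices (21): ab, ac, ad, ae, af, ag, bc, bd, be, bf, bg, cd, ce, cf, cg, de, df, dg, ef, eg, fg
  2-simplices (14): abd, abg, acd, ace, aef, afg, bcf, bcg, bde, bef, cdf, ceg, deg, dfg

giving chain groups C_0 ≅ Z^7, C_1 ≅ Z^21, C_2 ≅ Z^14.

Boundary ∂_1: C_1 → C_0 maps an edge to its endpoints' difference, ∂[p,q] = q − p. For instance
  ∂af = f − a.
The 7×21 boundary matrix has rank 6 and Smith normal form diag(1,1,1,1,1,1).

The boundary map ∂_2: C_2 → C_1 sends each 2-simplex [p,q,r] to [q,r] − [p,r] + [p,q]. For instance
  ∂abd = bd − ad + ab,
  ∂ace = ce − ae + ac.
The resulting 21×14 matrix has rank 13, and its Smith normal form has invariant factors (1,1,1,1,1,1,1,1,1,1,1,1,1).

Now H_k = ker ∂_k / im ∂_{k+1}, so:

  H_0: rank C_0 − rank ∂_1 = 7 − 6 = 1, and the invariant factors of ∂_1 are all 1, so H_0 = Z.
  H_1: rank ker ∂_1 − rank ∂_2 = (21 − 6) − 13 = 2, and the invariant factors of ∂_2 are all 1, so H_1 = Z^2.
  H_2: rank ker ∂_2 − rank ∂_3 = (14 − 13) − 0 = 1, and there is no ∂_3, so H_2 = Z.

As a check, the Euler characteristic is 7 − 21 + 14 = 0, which agrees with 1 − 2 + 1 = 0.
(K is a triangulation of the torus T^2.)

Hence the Betti numbers are b_0 = 1, b_1 = 2, b_2 = 1.

b_0 = 1, b_1 = 2, b_2 = 1.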